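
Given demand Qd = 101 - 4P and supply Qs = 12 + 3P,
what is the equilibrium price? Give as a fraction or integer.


At equilibrium, Qd = Qs.
101 - 4P = 12 + 3P
101 - 12 = 4P + 3P
89 = 7P
P* = 89/7 = 89/7

89/7


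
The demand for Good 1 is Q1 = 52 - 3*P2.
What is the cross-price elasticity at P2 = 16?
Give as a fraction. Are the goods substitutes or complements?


dQ1/dP2 = -3
At P2 = 16: Q1 = 52 - 3*16 = 4
Exy = (dQ1/dP2)(P2/Q1) = -3 * 16 / 4 = -12
Since Exy < 0, the goods are complements.

-12 (complements)


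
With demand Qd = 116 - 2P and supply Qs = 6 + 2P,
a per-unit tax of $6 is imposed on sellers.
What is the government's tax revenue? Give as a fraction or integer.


With tax on sellers, new supply: Qs' = 6 + 2(P - 6)
= 2P - 6
New equilibrium quantity:
Q_new = 55
Tax revenue = tax * Q_new = 6 * 55 = 330

330


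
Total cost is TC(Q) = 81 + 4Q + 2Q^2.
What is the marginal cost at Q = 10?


MC = dTC/dQ = 4 + 2*2*Q
At Q = 10:
MC = 4 + 4*10
MC = 4 + 40 = 44

44


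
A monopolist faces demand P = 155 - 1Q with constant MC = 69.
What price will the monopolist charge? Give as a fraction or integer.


MR = 155 - 2Q
Set MR = MC: 155 - 2Q = 69
Q* = 43
Substitute into demand:
P* = 155 - 1*43 = 112

112


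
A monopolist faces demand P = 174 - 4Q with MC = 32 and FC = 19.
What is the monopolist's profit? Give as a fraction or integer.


MR = MC: 174 - 8Q = 32
Q* = 71/4
P* = 174 - 4*71/4 = 103
Profit = (P* - MC)*Q* - FC
= (103 - 32)*71/4 - 19
= 71*71/4 - 19
= 5041/4 - 19 = 4965/4

4965/4


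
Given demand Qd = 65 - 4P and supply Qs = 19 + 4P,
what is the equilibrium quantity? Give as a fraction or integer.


First find equilibrium price:
65 - 4P = 19 + 4P
P* = 46/8 = 23/4
Then substitute into demand:
Q* = 65 - 4 * 23/4 = 42

42


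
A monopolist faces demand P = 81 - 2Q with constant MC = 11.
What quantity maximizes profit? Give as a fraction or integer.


TR = P*Q = (81 - 2Q)Q = 81Q - 2Q^2
MR = dTR/dQ = 81 - 4Q
Set MR = MC:
81 - 4Q = 11
70 = 4Q
Q* = 70/4 = 35/2

35/2


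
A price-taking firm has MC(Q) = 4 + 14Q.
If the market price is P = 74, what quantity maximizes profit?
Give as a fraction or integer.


In perfect competition, profit is maximized where P = MC.
74 = 4 + 14Q
70 = 14Q
Q* = 70/14 = 5

5


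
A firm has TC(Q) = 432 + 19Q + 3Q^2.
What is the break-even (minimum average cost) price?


AC(Q) = 432/Q + 19 + 3Q
To minimize: dAC/dQ = -432/Q^2 + 3 = 0
Q^2 = 432/3 = 144
Q* = 12
Min AC = 432/12 + 19 + 3*12
Min AC = 36 + 19 + 36 = 91

91


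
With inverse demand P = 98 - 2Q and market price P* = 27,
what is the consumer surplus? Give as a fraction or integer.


Maximum willingness to pay (at Q=0): P_max = 98
Quantity demanded at P* = 27:
Q* = (98 - 27)/2 = 71/2
CS = (1/2) * Q* * (P_max - P*)
CS = (1/2) * 71/2 * (98 - 27)
CS = (1/2) * 71/2 * 71 = 5041/4

5041/4


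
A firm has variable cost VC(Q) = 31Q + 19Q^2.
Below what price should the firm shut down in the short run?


AVC(Q) = VC(Q)/Q = 31 + 19Q
AVC is increasing in Q, so minimum AVC is at Q -> 0+.
Min AVC = 31
The firm should shut down if P < 31.

31


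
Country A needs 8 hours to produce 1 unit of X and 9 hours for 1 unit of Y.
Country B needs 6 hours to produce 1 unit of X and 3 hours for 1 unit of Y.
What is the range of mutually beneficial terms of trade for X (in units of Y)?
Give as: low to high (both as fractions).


Opportunity cost of X for Country A = hours_X / hours_Y = 8/9 = 8/9 units of Y
Opportunity cost of X for Country B = hours_X / hours_Y = 6/3 = 2 units of Y
Terms of trade must be between the two opportunity costs.
Range: 8/9 to 2

8/9 to 2


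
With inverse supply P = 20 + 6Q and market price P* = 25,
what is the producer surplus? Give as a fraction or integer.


Minimum supply price (at Q=0): P_min = 20
Quantity supplied at P* = 25:
Q* = (25 - 20)/6 = 5/6
PS = (1/2) * Q* * (P* - P_min)
PS = (1/2) * 5/6 * (25 - 20)
PS = (1/2) * 5/6 * 5 = 25/12

25/12


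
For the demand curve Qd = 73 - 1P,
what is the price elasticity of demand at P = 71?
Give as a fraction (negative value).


dQ/dP = -1
At P = 71: Q = 73 - 1*71 = 2
E = (dQ/dP)(P/Q) = (-1)(71/2) = -71/2

-71/2


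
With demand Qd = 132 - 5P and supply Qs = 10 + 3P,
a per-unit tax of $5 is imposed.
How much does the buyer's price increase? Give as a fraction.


With a per-unit tax, the buyer's price increase depends on relative slopes.
Supply slope: d = 3, Demand slope: b = 5
Buyer's price increase = d * tax / (b + d)
= 3 * 5 / (5 + 3)
= 15 / 8 = 15/8

15/8


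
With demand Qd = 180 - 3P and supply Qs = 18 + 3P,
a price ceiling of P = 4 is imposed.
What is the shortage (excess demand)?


At P = 4:
Qd = 180 - 3*4 = 168
Qs = 18 + 3*4 = 30
Shortage = Qd - Qs = 168 - 30 = 138

138


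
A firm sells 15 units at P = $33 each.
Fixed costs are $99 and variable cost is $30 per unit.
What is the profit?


Total Revenue = P * Q = 33 * 15 = $495
Total Cost = FC + VC*Q = 99 + 30*15 = $549
Profit = TR - TC = 495 - 549 = $-54

$-54


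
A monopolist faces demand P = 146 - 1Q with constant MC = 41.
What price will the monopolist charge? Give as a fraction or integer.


MR = 146 - 2Q
Set MR = MC: 146 - 2Q = 41
Q* = 105/2
Substitute into demand:
P* = 146 - 1*105/2 = 187/2

187/2


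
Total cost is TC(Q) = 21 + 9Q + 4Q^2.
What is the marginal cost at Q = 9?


MC = dTC/dQ = 9 + 2*4*Q
At Q = 9:
MC = 9 + 8*9
MC = 9 + 72 = 81

81


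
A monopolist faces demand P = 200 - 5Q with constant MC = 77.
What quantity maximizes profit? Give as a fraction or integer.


TR = P*Q = (200 - 5Q)Q = 200Q - 5Q^2
MR = dTR/dQ = 200 - 10Q
Set MR = MC:
200 - 10Q = 77
123 = 10Q
Q* = 123/10 = 123/10

123/10


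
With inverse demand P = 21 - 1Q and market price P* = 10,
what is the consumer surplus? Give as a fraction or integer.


Maximum willingness to pay (at Q=0): P_max = 21
Quantity demanded at P* = 10:
Q* = (21 - 10)/1 = 11
CS = (1/2) * Q* * (P_max - P*)
CS = (1/2) * 11 * (21 - 10)
CS = (1/2) * 11 * 11 = 121/2

121/2


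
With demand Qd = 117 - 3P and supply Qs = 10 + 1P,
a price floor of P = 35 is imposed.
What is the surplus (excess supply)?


At P = 35:
Qd = 117 - 3*35 = 12
Qs = 10 + 1*35 = 45
Surplus = Qs - Qd = 45 - 12 = 33

33


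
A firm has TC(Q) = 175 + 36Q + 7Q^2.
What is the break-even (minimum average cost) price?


AC(Q) = 175/Q + 36 + 7Q
To minimize: dAC/dQ = -175/Q^2 + 7 = 0
Q^2 = 175/7 = 25
Q* = 5
Min AC = 175/5 + 36 + 7*5
Min AC = 35 + 36 + 35 = 106

106


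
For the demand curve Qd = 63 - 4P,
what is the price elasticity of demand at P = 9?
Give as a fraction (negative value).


dQ/dP = -4
At P = 9: Q = 63 - 4*9 = 27
E = (dQ/dP)(P/Q) = (-4)(9/27) = -4/3

-4/3


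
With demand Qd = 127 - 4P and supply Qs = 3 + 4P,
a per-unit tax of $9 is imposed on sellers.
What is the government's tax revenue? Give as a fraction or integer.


With tax on sellers, new supply: Qs' = 3 + 4(P - 9)
= 4P - 33
New equilibrium quantity:
Q_new = 47
Tax revenue = tax * Q_new = 9 * 47 = 423

423


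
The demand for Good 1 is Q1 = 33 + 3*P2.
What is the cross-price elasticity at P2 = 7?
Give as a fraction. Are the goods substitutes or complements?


dQ1/dP2 = 3
At P2 = 7: Q1 = 33 + 3*7 = 54
Exy = (dQ1/dP2)(P2/Q1) = 3 * 7 / 54 = 7/18
Since Exy > 0, the goods are substitutes.

7/18 (substitutes)


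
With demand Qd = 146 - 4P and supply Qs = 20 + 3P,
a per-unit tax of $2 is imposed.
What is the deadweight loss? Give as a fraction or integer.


Pre-tax equilibrium quantity: Q* = 74
Post-tax equilibrium quantity: Q_tax = 494/7
Reduction in quantity: Q* - Q_tax = 24/7
DWL = (1/2) * tax * (Q* - Q_tax)
DWL = (1/2) * 2 * 24/7 = 24/7

24/7


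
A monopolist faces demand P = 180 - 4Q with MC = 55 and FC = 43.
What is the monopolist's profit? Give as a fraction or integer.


MR = MC: 180 - 8Q = 55
Q* = 125/8
P* = 180 - 4*125/8 = 235/2
Profit = (P* - MC)*Q* - FC
= (235/2 - 55)*125/8 - 43
= 125/2*125/8 - 43
= 15625/16 - 43 = 14937/16

14937/16


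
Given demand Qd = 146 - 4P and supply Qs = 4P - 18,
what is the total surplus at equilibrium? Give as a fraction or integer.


Find equilibrium: 146 - 4P = 4P - 18
146 + 18 = 8P
P* = 164/8 = 41/2
Q* = 4*41/2 - 18 = 64
Inverse demand: P = 73/2 - Q/4, so P_max = 73/2
Inverse supply: P = 9/2 + Q/4, so P_min = 9/2
CS = (1/2) * 64 * (73/2 - 41/2) = 512
PS = (1/2) * 64 * (41/2 - 9/2) = 512
TS = CS + PS = 512 + 512 = 1024

1024


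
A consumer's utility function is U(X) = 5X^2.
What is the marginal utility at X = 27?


MU = dU/dX = 5*2*X^(2-1)
MU = 10*X^1
At X = 27:
MU = 10 * 27^1
MU = 10 * 27 = 270

270


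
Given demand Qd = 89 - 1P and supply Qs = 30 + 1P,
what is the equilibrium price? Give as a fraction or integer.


At equilibrium, Qd = Qs.
89 - 1P = 30 + 1P
89 - 30 = 1P + 1P
59 = 2P
P* = 59/2 = 59/2

59/2


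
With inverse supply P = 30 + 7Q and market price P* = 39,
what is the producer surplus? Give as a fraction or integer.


Minimum supply price (at Q=0): P_min = 30
Quantity supplied at P* = 39:
Q* = (39 - 30)/7 = 9/7
PS = (1/2) * Q* * (P* - P_min)
PS = (1/2) * 9/7 * (39 - 30)
PS = (1/2) * 9/7 * 9 = 81/14

81/14


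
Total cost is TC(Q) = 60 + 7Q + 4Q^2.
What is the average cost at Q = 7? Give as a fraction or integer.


TC(7) = 60 + 7*7 + 4*7^2
TC(7) = 60 + 49 + 196 = 305
AC = TC/Q = 305/7 = 305/7

305/7


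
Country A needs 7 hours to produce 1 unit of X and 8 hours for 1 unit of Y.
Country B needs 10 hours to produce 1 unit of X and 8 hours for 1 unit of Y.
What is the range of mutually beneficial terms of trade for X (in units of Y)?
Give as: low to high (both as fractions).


Opportunity cost of X for Country A = hours_X / hours_Y = 7/8 = 7/8 units of Y
Opportunity cost of X for Country B = hours_X / hours_Y = 10/8 = 5/4 units of Y
Terms of trade must be between the two opportunity costs.
Range: 7/8 to 5/4

7/8 to 5/4


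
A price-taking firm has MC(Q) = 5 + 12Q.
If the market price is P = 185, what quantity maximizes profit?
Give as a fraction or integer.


In perfect competition, profit is maximized where P = MC.
185 = 5 + 12Q
180 = 12Q
Q* = 180/12 = 15

15


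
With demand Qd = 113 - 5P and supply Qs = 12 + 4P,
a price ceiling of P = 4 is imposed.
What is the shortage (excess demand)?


At P = 4:
Qd = 113 - 5*4 = 93
Qs = 12 + 4*4 = 28
Shortage = Qd - Qs = 93 - 28 = 65

65


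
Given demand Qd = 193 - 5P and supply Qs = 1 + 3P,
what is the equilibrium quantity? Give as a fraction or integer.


First find equilibrium price:
193 - 5P = 1 + 3P
P* = 192/8 = 24
Then substitute into demand:
Q* = 193 - 5 * 24 = 73

73


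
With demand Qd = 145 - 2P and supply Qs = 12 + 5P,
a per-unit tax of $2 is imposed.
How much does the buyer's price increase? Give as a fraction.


With a per-unit tax, the buyer's price increase depends on relative slopes.
Supply slope: d = 5, Demand slope: b = 2
Buyer's price increase = d * tax / (b + d)
= 5 * 2 / (2 + 5)
= 10 / 7 = 10/7

10/7


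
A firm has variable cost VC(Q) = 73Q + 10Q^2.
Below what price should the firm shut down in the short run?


AVC(Q) = VC(Q)/Q = 73 + 10Q
AVC is increasing in Q, so minimum AVC is at Q -> 0+.
Min AVC = 73
The firm should shut down if P < 73.

73


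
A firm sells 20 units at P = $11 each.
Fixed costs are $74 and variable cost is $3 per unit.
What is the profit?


Total Revenue = P * Q = 11 * 20 = $220
Total Cost = FC + VC*Q = 74 + 3*20 = $134
Profit = TR - TC = 220 - 134 = $86

$86


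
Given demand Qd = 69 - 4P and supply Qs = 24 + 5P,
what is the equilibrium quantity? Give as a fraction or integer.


First find equilibrium price:
69 - 4P = 24 + 5P
P* = 45/9 = 5
Then substitute into demand:
Q* = 69 - 4 * 5 = 49

49


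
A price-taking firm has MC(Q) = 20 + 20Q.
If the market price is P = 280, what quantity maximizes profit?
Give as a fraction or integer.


In perfect competition, profit is maximized where P = MC.
280 = 20 + 20Q
260 = 20Q
Q* = 260/20 = 13

13


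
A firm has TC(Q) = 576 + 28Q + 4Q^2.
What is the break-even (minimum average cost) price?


AC(Q) = 576/Q + 28 + 4Q
To minimize: dAC/dQ = -576/Q^2 + 4 = 0
Q^2 = 576/4 = 144
Q* = 12
Min AC = 576/12 + 28 + 4*12
Min AC = 48 + 28 + 48 = 124

124


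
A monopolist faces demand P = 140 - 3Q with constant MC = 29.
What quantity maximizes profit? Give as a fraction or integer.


TR = P*Q = (140 - 3Q)Q = 140Q - 3Q^2
MR = dTR/dQ = 140 - 6Q
Set MR = MC:
140 - 6Q = 29
111 = 6Q
Q* = 111/6 = 37/2

37/2


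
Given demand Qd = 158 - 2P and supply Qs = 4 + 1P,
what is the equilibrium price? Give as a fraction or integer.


At equilibrium, Qd = Qs.
158 - 2P = 4 + 1P
158 - 4 = 2P + 1P
154 = 3P
P* = 154/3 = 154/3

154/3


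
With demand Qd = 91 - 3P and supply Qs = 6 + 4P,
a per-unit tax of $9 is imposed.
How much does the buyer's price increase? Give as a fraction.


With a per-unit tax, the buyer's price increase depends on relative slopes.
Supply slope: d = 4, Demand slope: b = 3
Buyer's price increase = d * tax / (b + d)
= 4 * 9 / (3 + 4)
= 36 / 7 = 36/7

36/7


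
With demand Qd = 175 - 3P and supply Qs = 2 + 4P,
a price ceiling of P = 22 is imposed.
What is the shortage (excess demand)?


At P = 22:
Qd = 175 - 3*22 = 109
Qs = 2 + 4*22 = 90
Shortage = Qd - Qs = 109 - 90 = 19

19


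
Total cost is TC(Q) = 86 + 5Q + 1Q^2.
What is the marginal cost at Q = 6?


MC = dTC/dQ = 5 + 2*1*Q
At Q = 6:
MC = 5 + 2*6
MC = 5 + 12 = 17

17


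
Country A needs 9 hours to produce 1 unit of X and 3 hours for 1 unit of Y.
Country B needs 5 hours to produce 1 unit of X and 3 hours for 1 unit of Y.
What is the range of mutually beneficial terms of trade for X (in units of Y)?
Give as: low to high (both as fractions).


Opportunity cost of X for Country A = hours_X / hours_Y = 9/3 = 3 units of Y
Opportunity cost of X for Country B = hours_X / hours_Y = 5/3 = 5/3 units of Y
Terms of trade must be between the two opportunity costs.
Range: 5/3 to 3

5/3 to 3


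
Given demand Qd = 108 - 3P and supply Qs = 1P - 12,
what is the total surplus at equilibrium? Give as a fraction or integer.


Find equilibrium: 108 - 3P = 1P - 12
108 + 12 = 4P
P* = 120/4 = 30
Q* = 1*30 - 12 = 18
Inverse demand: P = 36 - Q/3, so P_max = 36
Inverse supply: P = 12 + Q/1, so P_min = 12
CS = (1/2) * 18 * (36 - 30) = 54
PS = (1/2) * 18 * (30 - 12) = 162
TS = CS + PS = 54 + 162 = 216

216


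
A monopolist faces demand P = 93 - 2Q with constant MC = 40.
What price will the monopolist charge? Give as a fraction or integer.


MR = 93 - 4Q
Set MR = MC: 93 - 4Q = 40
Q* = 53/4
Substitute into demand:
P* = 93 - 2*53/4 = 133/2

133/2


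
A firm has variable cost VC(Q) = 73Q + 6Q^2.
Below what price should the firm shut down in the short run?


AVC(Q) = VC(Q)/Q = 73 + 6Q
AVC is increasing in Q, so minimum AVC is at Q -> 0+.
Min AVC = 73
The firm should shut down if P < 73.

73


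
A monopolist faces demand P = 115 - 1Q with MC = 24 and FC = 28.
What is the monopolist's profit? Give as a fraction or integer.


MR = MC: 115 - 2Q = 24
Q* = 91/2
P* = 115 - 1*91/2 = 139/2
Profit = (P* - MC)*Q* - FC
= (139/2 - 24)*91/2 - 28
= 91/2*91/2 - 28
= 8281/4 - 28 = 8169/4

8169/4


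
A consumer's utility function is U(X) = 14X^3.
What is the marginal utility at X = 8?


MU = dU/dX = 14*3*X^(3-1)
MU = 42*X^2
At X = 8:
MU = 42 * 8^2
MU = 42 * 64 = 2688

2688


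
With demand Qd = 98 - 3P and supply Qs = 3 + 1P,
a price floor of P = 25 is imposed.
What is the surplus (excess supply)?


At P = 25:
Qd = 98 - 3*25 = 23
Qs = 3 + 1*25 = 28
Surplus = Qs - Qd = 28 - 23 = 5

5


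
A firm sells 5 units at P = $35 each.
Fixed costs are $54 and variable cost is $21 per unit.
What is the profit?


Total Revenue = P * Q = 35 * 5 = $175
Total Cost = FC + VC*Q = 54 + 21*5 = $159
Profit = TR - TC = 175 - 159 = $16

$16


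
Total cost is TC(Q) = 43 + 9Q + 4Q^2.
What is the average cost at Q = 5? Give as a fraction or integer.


TC(5) = 43 + 9*5 + 4*5^2
TC(5) = 43 + 45 + 100 = 188
AC = TC/Q = 188/5 = 188/5

188/5


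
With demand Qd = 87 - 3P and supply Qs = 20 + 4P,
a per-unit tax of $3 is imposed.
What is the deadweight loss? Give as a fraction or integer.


Pre-tax equilibrium quantity: Q* = 408/7
Post-tax equilibrium quantity: Q_tax = 372/7
Reduction in quantity: Q* - Q_tax = 36/7
DWL = (1/2) * tax * (Q* - Q_tax)
DWL = (1/2) * 3 * 36/7 = 54/7

54/7


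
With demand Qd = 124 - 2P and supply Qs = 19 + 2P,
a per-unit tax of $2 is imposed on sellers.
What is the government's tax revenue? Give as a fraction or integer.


With tax on sellers, new supply: Qs' = 19 + 2(P - 2)
= 15 + 2P
New equilibrium quantity:
Q_new = 139/2
Tax revenue = tax * Q_new = 2 * 139/2 = 139

139


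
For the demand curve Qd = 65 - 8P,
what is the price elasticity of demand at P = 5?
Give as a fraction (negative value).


dQ/dP = -8
At P = 5: Q = 65 - 8*5 = 25
E = (dQ/dP)(P/Q) = (-8)(5/25) = -8/5

-8/5


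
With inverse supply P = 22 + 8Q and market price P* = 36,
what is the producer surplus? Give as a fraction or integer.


Minimum supply price (at Q=0): P_min = 22
Quantity supplied at P* = 36:
Q* = (36 - 22)/8 = 7/4
PS = (1/2) * Q* * (P* - P_min)
PS = (1/2) * 7/4 * (36 - 22)
PS = (1/2) * 7/4 * 14 = 49/4

49/4


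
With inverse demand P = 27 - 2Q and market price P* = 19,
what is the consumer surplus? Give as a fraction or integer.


Maximum willingness to pay (at Q=0): P_max = 27
Quantity demanded at P* = 19:
Q* = (27 - 19)/2 = 4
CS = (1/2) * Q* * (P_max - P*)
CS = (1/2) * 4 * (27 - 19)
CS = (1/2) * 4 * 8 = 16

16


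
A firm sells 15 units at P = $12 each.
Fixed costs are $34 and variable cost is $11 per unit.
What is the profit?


Total Revenue = P * Q = 12 * 15 = $180
Total Cost = FC + VC*Q = 34 + 11*15 = $199
Profit = TR - TC = 180 - 199 = $-19

$-19


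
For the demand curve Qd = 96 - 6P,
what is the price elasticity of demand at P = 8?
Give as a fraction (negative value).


dQ/dP = -6
At P = 8: Q = 96 - 6*8 = 48
E = (dQ/dP)(P/Q) = (-6)(8/48) = -1

-1


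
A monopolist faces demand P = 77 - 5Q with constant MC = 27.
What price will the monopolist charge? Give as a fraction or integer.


MR = 77 - 10Q
Set MR = MC: 77 - 10Q = 27
Q* = 5
Substitute into demand:
P* = 77 - 5*5 = 52

52


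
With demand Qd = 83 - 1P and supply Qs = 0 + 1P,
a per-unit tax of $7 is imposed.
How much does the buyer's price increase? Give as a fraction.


With a per-unit tax, the buyer's price increase depends on relative slopes.
Supply slope: d = 1, Demand slope: b = 1
Buyer's price increase = d * tax / (b + d)
= 1 * 7 / (1 + 1)
= 7 / 2 = 7/2

7/2


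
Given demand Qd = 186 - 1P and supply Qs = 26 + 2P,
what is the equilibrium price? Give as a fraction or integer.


At equilibrium, Qd = Qs.
186 - 1P = 26 + 2P
186 - 26 = 1P + 2P
160 = 3P
P* = 160/3 = 160/3

160/3


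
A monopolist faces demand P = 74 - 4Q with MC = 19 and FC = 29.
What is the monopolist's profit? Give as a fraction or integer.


MR = MC: 74 - 8Q = 19
Q* = 55/8
P* = 74 - 4*55/8 = 93/2
Profit = (P* - MC)*Q* - FC
= (93/2 - 19)*55/8 - 29
= 55/2*55/8 - 29
= 3025/16 - 29 = 2561/16

2561/16


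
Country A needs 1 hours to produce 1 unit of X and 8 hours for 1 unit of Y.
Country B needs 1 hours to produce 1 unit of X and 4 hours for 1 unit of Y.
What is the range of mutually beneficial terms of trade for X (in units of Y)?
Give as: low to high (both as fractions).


Opportunity cost of X for Country A = hours_X / hours_Y = 1/8 = 1/8 units of Y
Opportunity cost of X for Country B = hours_X / hours_Y = 1/4 = 1/4 units of Y
Terms of trade must be between the two opportunity costs.
Range: 1/8 to 1/4

1/8 to 1/4


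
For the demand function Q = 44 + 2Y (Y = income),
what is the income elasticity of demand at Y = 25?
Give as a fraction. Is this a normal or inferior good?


dQ/dY = 2
At Y = 25: Q = 44 + 2*25 = 94
Ey = (dQ/dY)(Y/Q) = 2 * 25 / 94 = 25/47
Since Ey > 0, this is a normal good.

25/47 (normal good)


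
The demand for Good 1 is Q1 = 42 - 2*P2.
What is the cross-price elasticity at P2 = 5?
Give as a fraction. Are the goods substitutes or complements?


dQ1/dP2 = -2
At P2 = 5: Q1 = 42 - 2*5 = 32
Exy = (dQ1/dP2)(P2/Q1) = -2 * 5 / 32 = -5/16
Since Exy < 0, the goods are complements.

-5/16 (complements)


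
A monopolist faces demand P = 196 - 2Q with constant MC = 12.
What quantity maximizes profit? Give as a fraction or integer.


TR = P*Q = (196 - 2Q)Q = 196Q - 2Q^2
MR = dTR/dQ = 196 - 4Q
Set MR = MC:
196 - 4Q = 12
184 = 4Q
Q* = 184/4 = 46

46


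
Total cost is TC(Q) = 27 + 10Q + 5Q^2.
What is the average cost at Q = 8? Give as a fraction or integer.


TC(8) = 27 + 10*8 + 5*8^2
TC(8) = 27 + 80 + 320 = 427
AC = TC/Q = 427/8 = 427/8

427/8


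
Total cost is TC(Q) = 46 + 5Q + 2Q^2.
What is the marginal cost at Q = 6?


MC = dTC/dQ = 5 + 2*2*Q
At Q = 6:
MC = 5 + 4*6
MC = 5 + 24 = 29

29


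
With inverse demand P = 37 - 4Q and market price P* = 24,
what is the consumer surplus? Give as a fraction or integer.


Maximum willingness to pay (at Q=0): P_max = 37
Quantity demanded at P* = 24:
Q* = (37 - 24)/4 = 13/4
CS = (1/2) * Q* * (P_max - P*)
CS = (1/2) * 13/4 * (37 - 24)
CS = (1/2) * 13/4 * 13 = 169/8

169/8


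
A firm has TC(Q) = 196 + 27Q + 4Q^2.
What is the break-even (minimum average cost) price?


AC(Q) = 196/Q + 27 + 4Q
To minimize: dAC/dQ = -196/Q^2 + 4 = 0
Q^2 = 196/4 = 49
Q* = 7
Min AC = 196/7 + 27 + 4*7
Min AC = 28 + 27 + 28 = 83

83


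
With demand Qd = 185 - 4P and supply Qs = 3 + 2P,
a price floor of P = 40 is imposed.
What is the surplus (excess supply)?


At P = 40:
Qd = 185 - 4*40 = 25
Qs = 3 + 2*40 = 83
Surplus = Qs - Qd = 83 - 25 = 58

58


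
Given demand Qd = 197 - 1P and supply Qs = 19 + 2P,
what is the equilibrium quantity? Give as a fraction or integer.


First find equilibrium price:
197 - 1P = 19 + 2P
P* = 178/3 = 178/3
Then substitute into demand:
Q* = 197 - 1 * 178/3 = 413/3

413/3


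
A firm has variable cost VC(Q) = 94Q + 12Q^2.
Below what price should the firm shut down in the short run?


AVC(Q) = VC(Q)/Q = 94 + 12Q
AVC is increasing in Q, so minimum AVC is at Q -> 0+.
Min AVC = 94
The firm should shut down if P < 94.

94


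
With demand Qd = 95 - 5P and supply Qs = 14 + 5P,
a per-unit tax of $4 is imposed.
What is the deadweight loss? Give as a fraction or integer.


Pre-tax equilibrium quantity: Q* = 109/2
Post-tax equilibrium quantity: Q_tax = 89/2
Reduction in quantity: Q* - Q_tax = 10
DWL = (1/2) * tax * (Q* - Q_tax)
DWL = (1/2) * 4 * 10 = 20

20


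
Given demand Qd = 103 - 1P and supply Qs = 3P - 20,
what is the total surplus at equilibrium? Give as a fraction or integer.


Find equilibrium: 103 - 1P = 3P - 20
103 + 20 = 4P
P* = 123/4 = 123/4
Q* = 3*123/4 - 20 = 289/4
Inverse demand: P = 103 - Q/1, so P_max = 103
Inverse supply: P = 20/3 + Q/3, so P_min = 20/3
CS = (1/2) * 289/4 * (103 - 123/4) = 83521/32
PS = (1/2) * 289/4 * (123/4 - 20/3) = 83521/96
TS = CS + PS = 83521/32 + 83521/96 = 83521/24

83521/24


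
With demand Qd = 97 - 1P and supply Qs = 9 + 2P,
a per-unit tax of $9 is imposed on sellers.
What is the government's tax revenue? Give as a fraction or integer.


With tax on sellers, new supply: Qs' = 9 + 2(P - 9)
= 2P - 9
New equilibrium quantity:
Q_new = 185/3
Tax revenue = tax * Q_new = 9 * 185/3 = 555

555


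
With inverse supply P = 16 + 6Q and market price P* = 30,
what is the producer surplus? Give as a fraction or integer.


Minimum supply price (at Q=0): P_min = 16
Quantity supplied at P* = 30:
Q* = (30 - 16)/6 = 7/3
PS = (1/2) * Q* * (P* - P_min)
PS = (1/2) * 7/3 * (30 - 16)
PS = (1/2) * 7/3 * 14 = 49/3

49/3


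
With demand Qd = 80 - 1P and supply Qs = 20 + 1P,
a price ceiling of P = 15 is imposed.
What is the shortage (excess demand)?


At P = 15:
Qd = 80 - 1*15 = 65
Qs = 20 + 1*15 = 35
Shortage = Qd - Qs = 65 - 35 = 30

30


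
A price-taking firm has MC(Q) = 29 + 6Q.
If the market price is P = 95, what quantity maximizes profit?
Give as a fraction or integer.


In perfect competition, profit is maximized where P = MC.
95 = 29 + 6Q
66 = 6Q
Q* = 66/6 = 11

11


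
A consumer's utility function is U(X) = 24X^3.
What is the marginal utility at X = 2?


MU = dU/dX = 24*3*X^(3-1)
MU = 72*X^2
At X = 2:
MU = 72 * 2^2
MU = 72 * 4 = 288

288


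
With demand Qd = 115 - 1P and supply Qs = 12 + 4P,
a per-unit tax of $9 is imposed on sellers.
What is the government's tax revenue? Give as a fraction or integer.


With tax on sellers, new supply: Qs' = 12 + 4(P - 9)
= 4P - 24
New equilibrium quantity:
Q_new = 436/5
Tax revenue = tax * Q_new = 9 * 436/5 = 3924/5

3924/5


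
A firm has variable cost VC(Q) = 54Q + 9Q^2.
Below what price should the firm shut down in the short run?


AVC(Q) = VC(Q)/Q = 54 + 9Q
AVC is increasing in Q, so minimum AVC is at Q -> 0+.
Min AVC = 54
The firm should shut down if P < 54.

54


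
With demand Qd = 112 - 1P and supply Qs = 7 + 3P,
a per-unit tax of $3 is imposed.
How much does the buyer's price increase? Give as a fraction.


With a per-unit tax, the buyer's price increase depends on relative slopes.
Supply slope: d = 3, Demand slope: b = 1
Buyer's price increase = d * tax / (b + d)
= 3 * 3 / (1 + 3)
= 9 / 4 = 9/4

9/4


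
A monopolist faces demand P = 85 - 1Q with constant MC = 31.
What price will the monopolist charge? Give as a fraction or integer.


MR = 85 - 2Q
Set MR = MC: 85 - 2Q = 31
Q* = 27
Substitute into demand:
P* = 85 - 1*27 = 58

58


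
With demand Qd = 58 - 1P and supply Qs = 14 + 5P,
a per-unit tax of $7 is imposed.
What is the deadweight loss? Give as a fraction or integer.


Pre-tax equilibrium quantity: Q* = 152/3
Post-tax equilibrium quantity: Q_tax = 269/6
Reduction in quantity: Q* - Q_tax = 35/6
DWL = (1/2) * tax * (Q* - Q_tax)
DWL = (1/2) * 7 * 35/6 = 245/12

245/12


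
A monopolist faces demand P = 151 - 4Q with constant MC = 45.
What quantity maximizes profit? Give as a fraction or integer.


TR = P*Q = (151 - 4Q)Q = 151Q - 4Q^2
MR = dTR/dQ = 151 - 8Q
Set MR = MC:
151 - 8Q = 45
106 = 8Q
Q* = 106/8 = 53/4

53/4


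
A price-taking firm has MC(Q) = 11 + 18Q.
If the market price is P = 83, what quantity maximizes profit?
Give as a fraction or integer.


In perfect competition, profit is maximized where P = MC.
83 = 11 + 18Q
72 = 18Q
Q* = 72/18 = 4

4


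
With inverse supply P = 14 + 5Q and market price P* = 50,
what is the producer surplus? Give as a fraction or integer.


Minimum supply price (at Q=0): P_min = 14
Quantity supplied at P* = 50:
Q* = (50 - 14)/5 = 36/5
PS = (1/2) * Q* * (P* - P_min)
PS = (1/2) * 36/5 * (50 - 14)
PS = (1/2) * 36/5 * 36 = 648/5

648/5


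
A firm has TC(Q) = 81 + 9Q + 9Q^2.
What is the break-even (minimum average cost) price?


AC(Q) = 81/Q + 9 + 9Q
To minimize: dAC/dQ = -81/Q^2 + 9 = 0
Q^2 = 81/9 = 9
Q* = 3
Min AC = 81/3 + 9 + 9*3
Min AC = 27 + 9 + 27 = 63

63


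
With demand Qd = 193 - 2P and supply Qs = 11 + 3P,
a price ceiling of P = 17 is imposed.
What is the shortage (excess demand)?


At P = 17:
Qd = 193 - 2*17 = 159
Qs = 11 + 3*17 = 62
Shortage = Qd - Qs = 159 - 62 = 97

97


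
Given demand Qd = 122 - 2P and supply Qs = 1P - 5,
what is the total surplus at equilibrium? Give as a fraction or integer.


Find equilibrium: 122 - 2P = 1P - 5
122 + 5 = 3P
P* = 127/3 = 127/3
Q* = 1*127/3 - 5 = 112/3
Inverse demand: P = 61 - Q/2, so P_max = 61
Inverse supply: P = 5 + Q/1, so P_min = 5
CS = (1/2) * 112/3 * (61 - 127/3) = 3136/9
PS = (1/2) * 112/3 * (127/3 - 5) = 6272/9
TS = CS + PS = 3136/9 + 6272/9 = 3136/3

3136/3


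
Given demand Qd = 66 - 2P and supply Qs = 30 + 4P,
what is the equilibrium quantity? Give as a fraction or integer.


First find equilibrium price:
66 - 2P = 30 + 4P
P* = 36/6 = 6
Then substitute into demand:
Q* = 66 - 2 * 6 = 54

54


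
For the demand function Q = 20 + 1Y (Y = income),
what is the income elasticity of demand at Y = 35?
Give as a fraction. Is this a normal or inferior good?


dQ/dY = 1
At Y = 35: Q = 20 + 1*35 = 55
Ey = (dQ/dY)(Y/Q) = 1 * 35 / 55 = 7/11
Since Ey > 0, this is a normal good.

7/11 (normal good)


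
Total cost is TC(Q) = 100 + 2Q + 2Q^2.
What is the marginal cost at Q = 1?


MC = dTC/dQ = 2 + 2*2*Q
At Q = 1:
MC = 2 + 4*1
MC = 2 + 4 = 6

6


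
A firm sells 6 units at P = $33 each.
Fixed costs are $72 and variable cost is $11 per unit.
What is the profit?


Total Revenue = P * Q = 33 * 6 = $198
Total Cost = FC + VC*Q = 72 + 11*6 = $138
Profit = TR - TC = 198 - 138 = $60

$60


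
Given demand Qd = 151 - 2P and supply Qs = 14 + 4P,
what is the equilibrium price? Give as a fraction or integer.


At equilibrium, Qd = Qs.
151 - 2P = 14 + 4P
151 - 14 = 2P + 4P
137 = 6P
P* = 137/6 = 137/6

137/6


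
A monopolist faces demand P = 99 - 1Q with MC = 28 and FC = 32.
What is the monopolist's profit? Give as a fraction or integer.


MR = MC: 99 - 2Q = 28
Q* = 71/2
P* = 99 - 1*71/2 = 127/2
Profit = (P* - MC)*Q* - FC
= (127/2 - 28)*71/2 - 32
= 71/2*71/2 - 32
= 5041/4 - 32 = 4913/4

4913/4


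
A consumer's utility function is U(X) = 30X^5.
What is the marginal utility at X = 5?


MU = dU/dX = 30*5*X^(5-1)
MU = 150*X^4
At X = 5:
MU = 150 * 5^4
MU = 150 * 625 = 93750

93750


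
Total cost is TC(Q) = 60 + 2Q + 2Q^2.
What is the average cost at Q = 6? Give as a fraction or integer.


TC(6) = 60 + 2*6 + 2*6^2
TC(6) = 60 + 12 + 72 = 144
AC = TC/Q = 144/6 = 24

24


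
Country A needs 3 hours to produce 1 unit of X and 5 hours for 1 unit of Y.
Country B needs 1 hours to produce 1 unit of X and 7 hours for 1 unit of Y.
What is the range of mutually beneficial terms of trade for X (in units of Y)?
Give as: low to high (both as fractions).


Opportunity cost of X for Country A = hours_X / hours_Y = 3/5 = 3/5 units of Y
Opportunity cost of X for Country B = hours_X / hours_Y = 1/7 = 1/7 units of Y
Terms of trade must be between the two opportunity costs.
Range: 1/7 to 3/5

1/7 to 3/5


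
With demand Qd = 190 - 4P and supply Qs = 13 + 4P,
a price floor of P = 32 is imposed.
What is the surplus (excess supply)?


At P = 32:
Qd = 190 - 4*32 = 62
Qs = 13 + 4*32 = 141
Surplus = Qs - Qd = 141 - 62 = 79

79


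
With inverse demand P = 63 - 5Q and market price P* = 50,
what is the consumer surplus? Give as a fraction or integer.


Maximum willingness to pay (at Q=0): P_max = 63
Quantity demanded at P* = 50:
Q* = (63 - 50)/5 = 13/5
CS = (1/2) * Q* * (P_max - P*)
CS = (1/2) * 13/5 * (63 - 50)
CS = (1/2) * 13/5 * 13 = 169/10

169/10


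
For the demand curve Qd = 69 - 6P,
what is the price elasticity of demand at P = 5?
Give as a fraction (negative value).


dQ/dP = -6
At P = 5: Q = 69 - 6*5 = 39
E = (dQ/dP)(P/Q) = (-6)(5/39) = -10/13

-10/13


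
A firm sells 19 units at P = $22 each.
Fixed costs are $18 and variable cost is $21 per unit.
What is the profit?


Total Revenue = P * Q = 22 * 19 = $418
Total Cost = FC + VC*Q = 18 + 21*19 = $417
Profit = TR - TC = 418 - 417 = $1

$1


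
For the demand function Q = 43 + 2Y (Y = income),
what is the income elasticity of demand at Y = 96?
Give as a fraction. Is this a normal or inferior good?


dQ/dY = 2
At Y = 96: Q = 43 + 2*96 = 235
Ey = (dQ/dY)(Y/Q) = 2 * 96 / 235 = 192/235
Since Ey > 0, this is a normal good.

192/235 (normal good)


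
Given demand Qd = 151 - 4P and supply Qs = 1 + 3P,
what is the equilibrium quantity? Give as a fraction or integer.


First find equilibrium price:
151 - 4P = 1 + 3P
P* = 150/7 = 150/7
Then substitute into demand:
Q* = 151 - 4 * 150/7 = 457/7

457/7


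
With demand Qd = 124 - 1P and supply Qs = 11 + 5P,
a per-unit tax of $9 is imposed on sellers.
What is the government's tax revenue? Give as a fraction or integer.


With tax on sellers, new supply: Qs' = 11 + 5(P - 9)
= 5P - 34
New equilibrium quantity:
Q_new = 293/3
Tax revenue = tax * Q_new = 9 * 293/3 = 879

879


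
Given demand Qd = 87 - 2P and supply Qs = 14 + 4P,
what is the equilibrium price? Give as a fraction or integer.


At equilibrium, Qd = Qs.
87 - 2P = 14 + 4P
87 - 14 = 2P + 4P
73 = 6P
P* = 73/6 = 73/6

73/6


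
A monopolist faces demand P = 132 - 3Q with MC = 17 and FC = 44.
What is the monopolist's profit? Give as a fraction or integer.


MR = MC: 132 - 6Q = 17
Q* = 115/6
P* = 132 - 3*115/6 = 149/2
Profit = (P* - MC)*Q* - FC
= (149/2 - 17)*115/6 - 44
= 115/2*115/6 - 44
= 13225/12 - 44 = 12697/12

12697/12


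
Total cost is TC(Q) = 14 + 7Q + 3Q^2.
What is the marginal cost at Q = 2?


MC = dTC/dQ = 7 + 2*3*Q
At Q = 2:
MC = 7 + 6*2
MC = 7 + 12 = 19

19


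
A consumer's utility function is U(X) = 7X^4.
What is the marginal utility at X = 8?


MU = dU/dX = 7*4*X^(4-1)
MU = 28*X^3
At X = 8:
MU = 28 * 8^3
MU = 28 * 512 = 14336

14336


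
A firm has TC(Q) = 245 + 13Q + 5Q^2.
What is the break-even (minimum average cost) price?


AC(Q) = 245/Q + 13 + 5Q
To minimize: dAC/dQ = -245/Q^2 + 5 = 0
Q^2 = 245/5 = 49
Q* = 7
Min AC = 245/7 + 13 + 5*7
Min AC = 35 + 13 + 35 = 83

83


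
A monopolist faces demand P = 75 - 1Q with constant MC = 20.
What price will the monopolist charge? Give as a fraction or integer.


MR = 75 - 2Q
Set MR = MC: 75 - 2Q = 20
Q* = 55/2
Substitute into demand:
P* = 75 - 1*55/2 = 95/2

95/2


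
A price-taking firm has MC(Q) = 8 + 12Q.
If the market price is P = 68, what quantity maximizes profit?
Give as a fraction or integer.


In perfect competition, profit is maximized where P = MC.
68 = 8 + 12Q
60 = 12Q
Q* = 60/12 = 5

5


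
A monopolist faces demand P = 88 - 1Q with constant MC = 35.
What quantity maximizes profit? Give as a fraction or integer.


TR = P*Q = (88 - 1Q)Q = 88Q - 1Q^2
MR = dTR/dQ = 88 - 2Q
Set MR = MC:
88 - 2Q = 35
53 = 2Q
Q* = 53/2 = 53/2

53/2


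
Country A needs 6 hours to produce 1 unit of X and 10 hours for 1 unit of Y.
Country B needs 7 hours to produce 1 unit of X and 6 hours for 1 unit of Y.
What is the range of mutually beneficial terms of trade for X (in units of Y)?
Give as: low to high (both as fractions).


Opportunity cost of X for Country A = hours_X / hours_Y = 6/10 = 3/5 units of Y
Opportunity cost of X for Country B = hours_X / hours_Y = 7/6 = 7/6 units of Y
Terms of trade must be between the two opportunity costs.
Range: 3/5 to 7/6

3/5 to 7/6


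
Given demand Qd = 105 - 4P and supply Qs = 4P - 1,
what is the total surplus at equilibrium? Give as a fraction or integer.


Find equilibrium: 105 - 4P = 4P - 1
105 + 1 = 8P
P* = 106/8 = 53/4
Q* = 4*53/4 - 1 = 52
Inverse demand: P = 105/4 - Q/4, so P_max = 105/4
Inverse supply: P = 1/4 + Q/4, so P_min = 1/4
CS = (1/2) * 52 * (105/4 - 53/4) = 338
PS = (1/2) * 52 * (53/4 - 1/4) = 338
TS = CS + PS = 338 + 338 = 676

676


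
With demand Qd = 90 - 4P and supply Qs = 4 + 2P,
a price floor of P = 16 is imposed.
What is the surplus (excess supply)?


At P = 16:
Qd = 90 - 4*16 = 26
Qs = 4 + 2*16 = 36
Surplus = Qs - Qd = 36 - 26 = 10

10


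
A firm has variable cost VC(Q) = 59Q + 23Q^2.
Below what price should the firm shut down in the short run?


AVC(Q) = VC(Q)/Q = 59 + 23Q
AVC is increasing in Q, so minimum AVC is at Q -> 0+.
Min AVC = 59
The firm should shut down if P < 59.

59


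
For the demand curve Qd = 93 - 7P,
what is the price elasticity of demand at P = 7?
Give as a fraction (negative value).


dQ/dP = -7
At P = 7: Q = 93 - 7*7 = 44
E = (dQ/dP)(P/Q) = (-7)(7/44) = -49/44

-49/44


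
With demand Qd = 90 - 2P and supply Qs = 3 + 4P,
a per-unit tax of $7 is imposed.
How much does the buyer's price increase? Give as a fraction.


With a per-unit tax, the buyer's price increase depends on relative slopes.
Supply slope: d = 4, Demand slope: b = 2
Buyer's price increase = d * tax / (b + d)
= 4 * 7 / (2 + 4)
= 28 / 6 = 14/3

14/3


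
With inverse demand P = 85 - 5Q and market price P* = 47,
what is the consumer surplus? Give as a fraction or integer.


Maximum willingness to pay (at Q=0): P_max = 85
Quantity demanded at P* = 47:
Q* = (85 - 47)/5 = 38/5
CS = (1/2) * Q* * (P_max - P*)
CS = (1/2) * 38/5 * (85 - 47)
CS = (1/2) * 38/5 * 38 = 722/5

722/5


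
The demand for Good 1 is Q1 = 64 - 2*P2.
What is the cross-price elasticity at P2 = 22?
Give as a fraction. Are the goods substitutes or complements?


dQ1/dP2 = -2
At P2 = 22: Q1 = 64 - 2*22 = 20
Exy = (dQ1/dP2)(P2/Q1) = -2 * 22 / 20 = -11/5
Since Exy < 0, the goods are complements.

-11/5 (complements)


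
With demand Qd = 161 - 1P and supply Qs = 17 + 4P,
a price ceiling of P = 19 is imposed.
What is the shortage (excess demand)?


At P = 19:
Qd = 161 - 1*19 = 142
Qs = 17 + 4*19 = 93
Shortage = Qd - Qs = 142 - 93 = 49

49


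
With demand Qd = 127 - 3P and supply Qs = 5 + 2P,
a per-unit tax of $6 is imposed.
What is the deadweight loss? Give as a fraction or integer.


Pre-tax equilibrium quantity: Q* = 269/5
Post-tax equilibrium quantity: Q_tax = 233/5
Reduction in quantity: Q* - Q_tax = 36/5
DWL = (1/2) * tax * (Q* - Q_tax)
DWL = (1/2) * 6 * 36/5 = 108/5

108/5


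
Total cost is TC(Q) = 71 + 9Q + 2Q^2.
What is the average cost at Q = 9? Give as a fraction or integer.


TC(9) = 71 + 9*9 + 2*9^2
TC(9) = 71 + 81 + 162 = 314
AC = TC/Q = 314/9 = 314/9

314/9


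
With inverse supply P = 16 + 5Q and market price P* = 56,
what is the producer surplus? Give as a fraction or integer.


Minimum supply price (at Q=0): P_min = 16
Quantity supplied at P* = 56:
Q* = (56 - 16)/5 = 8
PS = (1/2) * Q* * (P* - P_min)
PS = (1/2) * 8 * (56 - 16)
PS = (1/2) * 8 * 40 = 160

160


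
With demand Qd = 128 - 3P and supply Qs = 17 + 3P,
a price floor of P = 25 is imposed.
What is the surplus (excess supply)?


At P = 25:
Qd = 128 - 3*25 = 53
Qs = 17 + 3*25 = 92
Surplus = Qs - Qd = 92 - 53 = 39

39


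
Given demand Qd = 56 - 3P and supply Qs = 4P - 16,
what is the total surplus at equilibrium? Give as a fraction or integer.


Find equilibrium: 56 - 3P = 4P - 16
56 + 16 = 7P
P* = 72/7 = 72/7
Q* = 4*72/7 - 16 = 176/7
Inverse demand: P = 56/3 - Q/3, so P_max = 56/3
Inverse supply: P = 4 + Q/4, so P_min = 4
CS = (1/2) * 176/7 * (56/3 - 72/7) = 15488/147
PS = (1/2) * 176/7 * (72/7 - 4) = 3872/49
TS = CS + PS = 15488/147 + 3872/49 = 3872/21

3872/21


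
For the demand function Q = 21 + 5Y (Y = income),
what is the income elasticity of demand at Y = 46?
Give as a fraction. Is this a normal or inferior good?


dQ/dY = 5
At Y = 46: Q = 21 + 5*46 = 251
Ey = (dQ/dY)(Y/Q) = 5 * 46 / 251 = 230/251
Since Ey > 0, this is a normal good.

230/251 (normal good)


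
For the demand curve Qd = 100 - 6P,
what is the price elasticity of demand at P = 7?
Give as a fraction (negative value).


dQ/dP = -6
At P = 7: Q = 100 - 6*7 = 58
E = (dQ/dP)(P/Q) = (-6)(7/58) = -21/29

-21/29


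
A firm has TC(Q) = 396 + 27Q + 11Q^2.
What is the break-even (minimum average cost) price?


AC(Q) = 396/Q + 27 + 11Q
To minimize: dAC/dQ = -396/Q^2 + 11 = 0
Q^2 = 396/11 = 36
Q* = 6
Min AC = 396/6 + 27 + 11*6
Min AC = 66 + 27 + 66 = 159

159


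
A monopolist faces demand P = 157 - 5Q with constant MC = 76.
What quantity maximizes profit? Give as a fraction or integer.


TR = P*Q = (157 - 5Q)Q = 157Q - 5Q^2
MR = dTR/dQ = 157 - 10Q
Set MR = MC:
157 - 10Q = 76
81 = 10Q
Q* = 81/10 = 81/10

81/10


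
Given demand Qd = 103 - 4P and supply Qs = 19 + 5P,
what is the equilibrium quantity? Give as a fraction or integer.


First find equilibrium price:
103 - 4P = 19 + 5P
P* = 84/9 = 28/3
Then substitute into demand:
Q* = 103 - 4 * 28/3 = 197/3

197/3


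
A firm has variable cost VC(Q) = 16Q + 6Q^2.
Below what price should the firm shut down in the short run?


AVC(Q) = VC(Q)/Q = 16 + 6Q
AVC is increasing in Q, so minimum AVC is at Q -> 0+.
Min AVC = 16
The firm should shut down if P < 16.

16


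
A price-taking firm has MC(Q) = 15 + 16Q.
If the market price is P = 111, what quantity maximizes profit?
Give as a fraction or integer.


In perfect competition, profit is maximized where P = MC.
111 = 15 + 16Q
96 = 16Q
Q* = 96/16 = 6

6
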